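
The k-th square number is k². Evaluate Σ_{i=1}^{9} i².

285

Σ_{i=1}^{9} i² = 9·10·19/6 = 285.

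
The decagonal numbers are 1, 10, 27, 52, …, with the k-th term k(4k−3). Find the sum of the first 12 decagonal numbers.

2366

Σ i(4i−3) = 4Σi² − 3Σi over i = 1..12.
Σi = 78 and Σi² = 650.
4·650 − 3·78 = 2366.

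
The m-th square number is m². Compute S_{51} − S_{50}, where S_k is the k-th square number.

n² − (n−1)² = 2n − 1, so 51² − 50² = 2·51 − 1 = 101.

101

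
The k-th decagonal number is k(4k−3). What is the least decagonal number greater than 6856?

Solve n(4n−3) > 6856 for integer n.
The largest n with value ≤ 6856 is 41 (since 6601 ≤ 6856 < 6930), so the first above is n = 42, value 6930.

6930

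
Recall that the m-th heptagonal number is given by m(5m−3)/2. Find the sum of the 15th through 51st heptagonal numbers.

109446

Σ i(5i−3)/2 = (5Σi² − 3Σi) / 2 over i = 15..51.
Σi = 1326 − 105 = 1221 and Σi² = 45526 − 1015 = 44511.
(5·44511 − 3·1221) / 2 = 218892/2 = 109446.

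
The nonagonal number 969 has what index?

Set n(7n−5)/2 = 969, giving 7n² − 5n − 1938 = 0.
The discriminant is 25 + 56·969 = 54289, and √54289 = 233.
So n = (5 + 233) / 14 = 238/14 = 17.

17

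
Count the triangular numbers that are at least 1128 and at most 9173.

The n-th triangular number is n(n+1)/2.
Smallest index with value ≥ 1128: n = 47 (giving 1128).
Largest index with value ≤ 9173: n = 134 (giving 9045).
Indices 47 through 134: 88 terms.

88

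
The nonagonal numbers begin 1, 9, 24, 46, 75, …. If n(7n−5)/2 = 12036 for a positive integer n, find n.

59

Set n(7n−5)/2 = 12036, giving 7n² − 5n − 24072 = 0.
So n = (5 + 821) / 14 = 826/14 = 59.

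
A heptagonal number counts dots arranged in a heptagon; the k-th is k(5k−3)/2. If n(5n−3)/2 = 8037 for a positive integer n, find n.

Set n(5n−3)/2 = 8037, giving 5n² − 3n − 16074 = 0.
So n = (3 + 567) / 10 = 570/10 = 57.

57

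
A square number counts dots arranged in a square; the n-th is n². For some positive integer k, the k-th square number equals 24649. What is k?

We need n² = 24649, so n = √24649 = 157.

157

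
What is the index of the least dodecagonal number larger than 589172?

Solve n(5n−4) > 589172 for integer n.
The largest n with value ≤ 589172 is 343 (since 586873 ≤ 589172 < 590304), so the first above is n = 344, value 590304.

344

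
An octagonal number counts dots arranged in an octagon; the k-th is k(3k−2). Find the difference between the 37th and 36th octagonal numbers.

217

Consecutive octagonal numbers differ by 6n − 5: here 6·37 − 5 = 217.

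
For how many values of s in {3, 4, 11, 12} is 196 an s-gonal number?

2

s = 3: P(3, 19) = 190 and P(3, 20) = 210; 196 is not s-gonal.
s = 4: P(4, 14) = 196. ✓
s = 11: P(11, 7) = 196. ✓
s = 12: P(12, 6) = 156 and P(12, 7) = 217; 196 is not s-gonal.
Hits: s ∈ {4, 11} → 2.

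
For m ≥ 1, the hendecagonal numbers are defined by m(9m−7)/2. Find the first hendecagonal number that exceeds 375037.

377435

Solve n(9n−7)/2 > 375037 for integer n.
The largest n with value ≤ 375037 is 289 (since 374833 ≤ 375037 < 377435), so the first above is n = 290, value 377435.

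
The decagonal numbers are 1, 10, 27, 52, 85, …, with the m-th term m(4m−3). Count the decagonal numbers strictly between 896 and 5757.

23

The n-th decagonal number is n(4n−3).
Smallest index with value > 896: n = 16 (giving 976).
Largest index with value < 5757: n = 38 (giving 5662).
Indices 16 through 38: 23 terms.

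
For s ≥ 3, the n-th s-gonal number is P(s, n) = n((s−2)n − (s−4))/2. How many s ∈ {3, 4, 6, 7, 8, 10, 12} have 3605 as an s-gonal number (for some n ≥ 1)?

1

s = 3: P(3, 84) = 3570 and P(3, 85) = 3655; 3605 is not s-gonal.
s = 4: P(4, 60) = 3600 and P(4, 61) = 3721; 3605 is not s-gonal.
s = 6: P(6, 42) = 3486 and P(6, 43) = 3655; 3605 is not s-gonal.
s = 7: P(7, 38) = 3553 and P(7, 39) = 3744; 3605 is not s-gonal.
s = 8: P(8, 35) = 3605. ✓
s = 10: P(10, 30) = 3510 and P(10, 31) = 3751; 3605 is not s-gonal.
s = 12: P(12, 27) = 3537 and P(12, 28) = 3808; 3605 is not s-gonal.
Hits: s ∈ {8} → 1.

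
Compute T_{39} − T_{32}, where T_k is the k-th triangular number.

252

39·40/2 = 780 and 32·33/2 = 528.
Difference: 780 − 528 = 252.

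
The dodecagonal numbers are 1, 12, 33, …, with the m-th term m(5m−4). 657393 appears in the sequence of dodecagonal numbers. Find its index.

363

Set n(5n−4) = 657393, giving 5n² − 4n − 657393 = 0.
So n = (4 + 3626) / 10 = 3630/10 = 363.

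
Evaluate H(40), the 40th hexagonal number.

40·(2·40 − 1) = 40·79 = 3160.

3160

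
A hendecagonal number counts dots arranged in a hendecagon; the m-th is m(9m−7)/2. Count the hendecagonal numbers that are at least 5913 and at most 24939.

38

The n-th hendecagonal number is n(9n−7)/2.
Smallest index with value ≥ 5913: n = 37 (giving 6031).
Largest index with value ≤ 24939: n = 74 (giving 24383).
Indices 37 through 74: 38 terms.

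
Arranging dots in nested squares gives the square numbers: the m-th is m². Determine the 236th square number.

55696

The 236th square number is n² with n = 236.
236² = 55696.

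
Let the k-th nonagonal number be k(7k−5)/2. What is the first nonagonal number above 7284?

Solve n(7n−5)/2 > 7284 for integer n.
The largest n with value ≤ 7284 is 45 (since 6975 ≤ 7284 < 7291), so the first above is n = 46, value 7291.

7291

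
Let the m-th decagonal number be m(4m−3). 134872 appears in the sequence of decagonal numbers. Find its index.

184

Set n(4n−3) = 134872, giving 4n² − 3n − 134872 = 0.
The discriminant is 9 + 16·134872 = 2157961, and √2157961 = 1469.
So n = (3 + 1469) / 8 = 1472/8 = 184.
Check: 184·(4·184 − 3) = 134872. ✓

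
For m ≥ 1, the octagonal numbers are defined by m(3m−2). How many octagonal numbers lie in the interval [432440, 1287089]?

The n-th octagonal number is n(3n−2).
Smallest index with value ≥ 432440: n = 380 (giving 432440).
Largest index with value ≤ 1287089: n = 655 (giving 1285765).
Indices 380 through 655: 276 terms.

276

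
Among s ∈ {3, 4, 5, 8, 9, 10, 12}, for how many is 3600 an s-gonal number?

s = 3: P(3, 84) = 3570 and P(3, 85) = 3655; 3600 is not s-gonal.
s = 4: P(4, 60) = 3600. ✓
s = 5: P(5, 49) = 3577 and P(5, 50) = 3725; 3600 is not s-gonal.
s = 8: P(8, 34) = 3400 and P(8, 35) = 3605; 3600 is not s-gonal.
s = 9: P(9, 32) = 3504 and P(9, 33) = 3729; 3600 is not s-gonal.
s = 10: P(10, 30) = 3510 and P(10, 31) = 3751; 3600 is not s-gonal.
s = 12: P(12, 27) = 3537 and P(12, 28) = 3808; 3600 is not s-gonal.
Hits: s ∈ {4} → 1.

1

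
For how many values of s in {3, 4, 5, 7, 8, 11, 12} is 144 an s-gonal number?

1

s = 3: P(3, 16) = 136 and P(3, 17) = 153; 144 is not s-gonal.
s = 4: P(4, 12) = 144. ✓
s = 5: P(5, 9) = 117 and P(5, 10) = 145; 144 is not s-gonal.
s = 7: P(7, 7) = 112 and P(7, 8) = 148; 144 is not s-gonal.
s = 8: P(8, 7) = 133 and P(8, 8) = 176; 144 is not s-gonal.
s = 11: P(11, 6) = 141 and P(11, 7) = 196; 144 is not s-gonal.
s = 12: P(12, 5) = 105 and P(12, 6) = 156; 144 is not s-gonal.
Hits: s ∈ {4} → 1.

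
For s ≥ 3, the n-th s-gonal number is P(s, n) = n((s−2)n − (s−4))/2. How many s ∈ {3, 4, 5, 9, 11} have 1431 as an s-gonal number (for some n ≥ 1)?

1

s = 3: P(3, 53) = 1431. ✓
s = 4: P(4, 37) = 1369 and P(4, 38) = 1444; 1431 is not s-gonal.
s = 5: P(5, 31) = 1426 and P(5, 32) = 1520; 1431 is not s-gonal.
s = 9: P(9, 20) = 1350 and P(9, 21) = 1491; 1431 is not s-gonal.
s = 11: P(11, 18) = 1395 and P(11, 19) = 1558; 1431 is not s-gonal.
Hits: s ∈ {3} → 1.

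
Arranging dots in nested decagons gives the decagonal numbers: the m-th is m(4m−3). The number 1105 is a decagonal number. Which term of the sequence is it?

17

Set n(4n−3) = 1105, giving 4n² − 3n − 1105 = 0.
The discriminant is 9 + 16·1105 = 17689, and √17689 = 133.
So n = (3 + 133) / 8 = 136/8 = 17.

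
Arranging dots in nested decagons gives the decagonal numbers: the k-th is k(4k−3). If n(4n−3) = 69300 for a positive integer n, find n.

132

Set n(4n−3) = 69300, giving 4n² − 3n − 69300 = 0.
The discriminant is 9 + 16·69300 = 1108809, and √1108809 = 1053.
So n = (3 + 1053) / 8 = 1056/8 = 132.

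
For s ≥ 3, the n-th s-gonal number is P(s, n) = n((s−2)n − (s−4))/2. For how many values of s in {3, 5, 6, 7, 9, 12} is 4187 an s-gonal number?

1

s = 3: P(3, 91) = 4186 and P(3, 92) = 4278; 4187 is not s-gonal.
s = 5: P(5, 53) = 4187. ✓
s = 6: P(6, 46) = 4186 and P(6, 47) = 4371; 4187 is not s-gonal.
s = 7: P(7, 41) = 4141 and P(7, 42) = 4347; 4187 is not s-gonal.
s = 9: P(9, 34) = 3961 and P(9, 35) = 4200; 4187 is not s-gonal.
s = 12: P(12, 29) = 4089 and P(12, 30) = 4380; 4187 is not s-gonal.
Hits: s ∈ {5} → 1.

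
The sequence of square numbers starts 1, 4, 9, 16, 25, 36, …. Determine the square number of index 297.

The 297th square number is n² with n = 297.
297² = 88209.

88209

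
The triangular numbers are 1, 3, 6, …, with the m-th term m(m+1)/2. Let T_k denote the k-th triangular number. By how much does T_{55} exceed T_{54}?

55

Consecutive triangular numbers differ by n: T_{55} − T_{54} = 55.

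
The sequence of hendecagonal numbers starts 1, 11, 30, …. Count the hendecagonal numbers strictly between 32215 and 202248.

127

The n-th hendecagonal number is n(9n−7)/2.
Smallest index with value > 32215: n = 86 (giving 32981).
Largest index with value < 202248: n = 212 (giving 201506).
Indices 86 through 212: 127 terms.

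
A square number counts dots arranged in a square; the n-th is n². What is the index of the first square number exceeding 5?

Solve n² > 5 for integer n.
The largest n with value ≤ 5 is 2 (since 4 ≤ 5 < 9), so the first above is n = 3, value 9.

3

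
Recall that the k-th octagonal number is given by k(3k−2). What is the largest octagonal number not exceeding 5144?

Solve n(3n−2) ≤ 5144 for integer n.
n = 41 gives 4961 ≤ 5144, while n = 42 gives 5208 > 5144; so the answer is 4961.

4961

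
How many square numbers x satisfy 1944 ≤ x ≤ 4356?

The n-th square number is n².
Smallest index with value ≥ 1944: n = 45 (giving 2025).
Largest index with value ≤ 4356: n = 66 (giving 4356).
Indices 45 through 66: 22 terms.

22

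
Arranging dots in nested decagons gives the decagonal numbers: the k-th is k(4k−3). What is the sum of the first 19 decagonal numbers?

Σ i(4i−3) = 4Σi² − 3Σi over i = 1..19.
Σi = 190 and Σi² = 2470.
4·2470 − 3·190 = 9310.

9310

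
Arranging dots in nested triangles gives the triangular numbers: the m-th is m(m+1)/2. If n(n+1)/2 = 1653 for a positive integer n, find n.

Set n(n+1)/2 = 1653, giving n² + n − 3306 = 0.
So n = (-1 + 115) / 2 = 114/2 = 57.

57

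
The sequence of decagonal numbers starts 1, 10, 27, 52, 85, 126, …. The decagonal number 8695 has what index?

Set n(4n−3) = 8695, giving 4n² − 3n − 8695 = 0.
The discriminant is 9 + 16·8695 = 139129, and √139129 = 373.
So n = (3 + 373) / 8 = 376/8 = 47.
Check: 47·(4·47 − 3) = 8695. ✓

47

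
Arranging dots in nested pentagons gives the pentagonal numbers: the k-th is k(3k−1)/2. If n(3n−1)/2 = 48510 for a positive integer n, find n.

180

Set n(3n−1)/2 = 48510, giving 3n² − n − 97020 = 0.
So n = (1 + 1079) / 6 = 1080/6 = 180.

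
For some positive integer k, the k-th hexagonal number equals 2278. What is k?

34

Set n(2n−1) = 2278, giving 2n² − n − 2278 = 0.
The discriminant is 1 + 8·2278 = 18225, and √18225 = 135.
So n = (1 + 135) / 4 = 136/4 = 34.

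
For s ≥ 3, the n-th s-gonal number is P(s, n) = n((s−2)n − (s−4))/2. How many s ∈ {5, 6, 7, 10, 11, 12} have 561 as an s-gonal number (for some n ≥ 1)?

s = 5: P(5, 19) = 532 and P(5, 20) = 590; 561 is not s-gonal.
s = 6: P(6, 17) = 561. ✓
s = 7: P(7, 15) = 540 and P(7, 16) = 616; 561 is not s-gonal.
s = 10: P(10, 12) = 540 and P(10, 13) = 637; 561 is not s-gonal.
s = 11: P(11, 11) = 506 and P(11, 12) = 606; 561 is not s-gonal.
s = 12: P(12, 11) = 561. ✓
Hits: s ∈ {6, 12} → 2.

2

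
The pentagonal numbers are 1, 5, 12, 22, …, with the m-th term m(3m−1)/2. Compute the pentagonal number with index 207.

64170

207·(3·207 − 1)/2 = 207·620/2 = 207·310 = 64170.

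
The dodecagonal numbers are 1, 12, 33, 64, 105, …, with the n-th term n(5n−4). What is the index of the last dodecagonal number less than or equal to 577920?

Solve n(5n−4) ≤ 577920 for integer n.
n = 340 gives 576640 ≤ 577920, while n = 341 gives 580041 > 577920; so the answer is index 340.

340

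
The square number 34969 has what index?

187

We need n² = 34969, so n = √34969 = 187.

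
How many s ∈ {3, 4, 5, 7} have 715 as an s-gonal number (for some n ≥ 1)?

s = 3: P(3, 37) = 703 and P(3, 38) = 741; 715 is not s-gonal.
s = 4: P(4, 26) = 676 and P(4, 27) = 729; 715 is not s-gonal.
s = 5: P(5, 22) = 715. ✓
s = 7: P(7, 17) = 697 and P(7, 18) = 783; 715 is not s-gonal.
Hits: s ∈ {5} → 1.

1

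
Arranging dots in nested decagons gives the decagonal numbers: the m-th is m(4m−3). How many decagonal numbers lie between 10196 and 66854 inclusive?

The n-th decagonal number is n(4n−3).
Smallest index with value ≥ 10196: n = 51 (giving 10251).
Largest index with value ≤ 66854: n = 129 (giving 66177).
Indices 51 through 129: 79 terms.

79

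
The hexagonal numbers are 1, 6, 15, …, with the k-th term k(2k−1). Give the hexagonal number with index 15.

15·(2·15 − 1) = 15·29 = 435.

435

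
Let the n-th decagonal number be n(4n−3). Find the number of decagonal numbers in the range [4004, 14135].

The n-th decagonal number is n(4n−3).
Smallest index with value ≥ 4004: n = 33 (giving 4257).
Largest index with value ≤ 14135: n = 59 (giving 13747).
Indices 33 through 59: 27 terms.

27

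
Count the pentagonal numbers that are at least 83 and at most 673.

14

The n-th pentagonal number is n(3n−1)/2.
Smallest index with value ≥ 83: n = 8 (giving 92).
Largest index with value ≤ 673: n = 21 (giving 651).
Indices 8 through 21: 14 terms.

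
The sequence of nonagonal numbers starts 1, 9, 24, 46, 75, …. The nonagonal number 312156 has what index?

Set n(7n−5)/2 = 312156, giving 7n² − 5n − 624312 = 0.
So n = (5 + 4181) / 14 = 4186/14 = 299.
Check: 299·(7·299 − 5)/2 = 312156. ✓

299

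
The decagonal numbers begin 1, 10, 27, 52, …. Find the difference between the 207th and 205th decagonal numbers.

207·(4·207 − 3) = 170775 and 205·(4·205 − 3) = 167485.
Difference: 170775 − 167485 = 3290.

3290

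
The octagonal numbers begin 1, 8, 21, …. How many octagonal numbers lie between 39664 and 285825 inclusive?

The n-th octagonal number is n(3n−2).
Smallest index with value ≥ 39664: n = 116 (giving 40136).
Largest index with value ≤ 285825: n = 309 (giving 285825).
Indices 116 through 309: 194 terms.

194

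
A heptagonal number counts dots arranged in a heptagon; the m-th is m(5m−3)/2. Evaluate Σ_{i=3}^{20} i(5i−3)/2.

6852

Σ i(5i−3)/2 = (5Σi² − 3Σi) / 2 over i = 3..20.
Σi = 210 − 3 = 207 and Σi² = 2870 − 5 = 2865.
(5·2865 − 3·207) / 2 = 13704/2 = 6852.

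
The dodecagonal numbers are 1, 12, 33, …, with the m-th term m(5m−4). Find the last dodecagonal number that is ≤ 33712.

33292

Solve n(5n−4) ≤ 33712 for integer n.
n = 82 gives 33292 ≤ 33712, while n = 83 gives 34113 > 33712; so the answer is 33292.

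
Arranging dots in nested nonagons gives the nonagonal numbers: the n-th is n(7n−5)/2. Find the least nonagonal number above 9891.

Solve n(7n−5)/2 > 9891 for integer n.
The largest n with value ≤ 9891 is 53 (since 9699 ≤ 9891 < 10071), so the first above is n = 54, value 10071.

10071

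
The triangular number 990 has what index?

Set n(n+1)/2 = 990, giving n² + n − 1980 = 0.
So n = (-1 + 89) / 2 = 88/2 = 44.

44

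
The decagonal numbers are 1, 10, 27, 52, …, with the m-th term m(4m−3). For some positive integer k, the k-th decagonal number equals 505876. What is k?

Set n(4n−3) = 505876, giving 4n² − 3n − 505876 = 0.
The discriminant is 9 + 16·505876 = 8094025, and √8094025 = 2845.
So n = (3 + 2845) / 8 = 2848/8 = 356.

356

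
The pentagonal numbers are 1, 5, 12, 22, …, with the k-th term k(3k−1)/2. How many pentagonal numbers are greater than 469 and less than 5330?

The n-th pentagonal number is n(3n−1)/2.
Smallest index with value > 469: n = 18 (giving 477).
Largest index with value < 5330: n = 59 (giving 5192).
Indices 18 through 59: 42 terms.

42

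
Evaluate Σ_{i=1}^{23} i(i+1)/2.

2300

Σ i(i+1)/2 = (Σi² + Σi) / 2 over i = 1..23.
Σi = 276 and Σi² = 4324.
(1·4324 + 1·276) / 2 = 4600/2 = 2300.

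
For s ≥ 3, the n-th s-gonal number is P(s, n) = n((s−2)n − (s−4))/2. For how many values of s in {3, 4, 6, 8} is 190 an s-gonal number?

s = 3: P(3, 19) = 190. ✓
s = 4: P(4, 13) = 169 and P(4, 14) = 196; 190 is not s-gonal.
s = 6: P(6, 10) = 190. ✓
s = 8: P(8, 8) = 176 and P(8, 9) = 225; 190 is not s-gonal.
Hits: s ∈ {3, 6} → 2.

2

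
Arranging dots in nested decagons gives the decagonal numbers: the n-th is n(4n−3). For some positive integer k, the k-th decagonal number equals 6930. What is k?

Set n(4n−3) = 6930, giving 4n² − 3n − 6930 = 0.
The discriminant is 9 + 16·6930 = 110889, and √110889 = 333.
So n = (3 + 333) / 8 = 336/8 = 42.
Check: 42·(4·42 − 3) = 6930. ✓

42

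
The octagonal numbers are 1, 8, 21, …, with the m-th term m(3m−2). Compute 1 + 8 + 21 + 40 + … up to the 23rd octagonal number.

Σ i(3i−2) = 3Σi² − 2Σi over i = 1..23.
Σi = 276 and Σi² = 4324.
3·4324 − 2·276 = 12420.

12420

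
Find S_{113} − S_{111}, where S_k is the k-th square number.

113² = 12769 and 111² = 12321.
Difference: 12769 − 12321 = 448.

448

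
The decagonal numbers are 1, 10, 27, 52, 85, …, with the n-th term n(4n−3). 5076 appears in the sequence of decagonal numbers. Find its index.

Set n(4n−3) = 5076, giving 4n² − 3n − 5076 = 0.
So n = (3 + 285) / 8 = 288/8 = 36.
Check: 36·(4·36 − 3) = 5076. ✓

36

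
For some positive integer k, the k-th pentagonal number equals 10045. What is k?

82

Set n(3n−1)/2 = 10045, giving 3n² − n − 20090 = 0.
The discriminant is 1 + 24·10045 = 241081, and √241081 = 491.
So n = (1 + 491) / 6 = 492/6 = 82.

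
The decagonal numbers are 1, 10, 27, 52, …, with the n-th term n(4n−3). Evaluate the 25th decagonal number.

2425

The 25th decagonal number is n(4n−3) with n = 25.
25·(4·25 − 3) = 25·97 = 2425.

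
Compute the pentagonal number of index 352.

185680

The 352nd pentagonal number is n(3n−1)/2 with n = 352.
352·(3·352 − 1)/2 = 352·1055/2 = 185680.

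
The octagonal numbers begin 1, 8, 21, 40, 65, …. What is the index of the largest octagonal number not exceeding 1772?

Solve n(3n−2) ≤ 1772 for integer n.
n = 24 gives 1680 ≤ 1772, while n = 25 gives 1825 > 1772; so the answer is index 24.

24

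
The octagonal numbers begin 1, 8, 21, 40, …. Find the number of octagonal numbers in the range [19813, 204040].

180

The n-th octagonal number is n(3n−2).
Smallest index with value ≥ 19813: n = 82 (giving 20008).
Largest index with value ≤ 204040: n = 261 (giving 203841).
Indices 82 through 261: 180 terms.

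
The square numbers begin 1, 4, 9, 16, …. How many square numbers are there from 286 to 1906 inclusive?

The n-th square number is n².
Smallest index with value ≥ 286: n = 17 (giving 289).
Largest index with value ≤ 1906: n = 43 (giving 1849).
Indices 17 through 43: 27 terms.

27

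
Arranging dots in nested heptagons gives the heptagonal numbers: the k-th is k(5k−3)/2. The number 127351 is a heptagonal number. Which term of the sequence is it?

226

Set n(5n−3)/2 = 127351, giving 5n² − 3n − 254702 = 0.
So n = (3 + 2257) / 10 = 2260/10 = 226.
Check: 226·(5·226 − 3)/2 = 127351. ✓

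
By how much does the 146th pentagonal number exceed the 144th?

869

146·(3·146 − 1)/2 = 31901 and 144·(3·144 − 1)/2 = 31032.
Difference: 31901 − 31032 = 869.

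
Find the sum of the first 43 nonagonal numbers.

93654

Σ i(7i−5)/2 = (7Σi² − 5Σi) / 2 over i = 1..43.
Σi = 946 and Σi² = 27434.
(7·27434 − 5·946) / 2 = 187308/2 = 93654.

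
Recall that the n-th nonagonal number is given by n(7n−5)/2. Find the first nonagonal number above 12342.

12450

Solve n(7n−5)/2 > 12342 for integer n.
The largest n with value ≤ 12342 is 59 (since 12036 ≤ 12342 < 12450), so the first above is n = 60, value 12450.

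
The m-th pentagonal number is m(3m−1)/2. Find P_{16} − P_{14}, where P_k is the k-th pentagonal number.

89

16·(3·16 − 1)/2 = 376 and 14·(3·14 − 1)/2 = 287.
Difference: 376 − 287 = 89.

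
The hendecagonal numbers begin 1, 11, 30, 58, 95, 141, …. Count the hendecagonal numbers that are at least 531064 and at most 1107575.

The n-th hendecagonal number is n(9n−7)/2.
Smallest index with value ≥ 531064: n = 344 (giving 531308).
Largest index with value ≤ 1107575: n = 496 (giving 1105336).
Indices 344 through 496: 153 terms.

153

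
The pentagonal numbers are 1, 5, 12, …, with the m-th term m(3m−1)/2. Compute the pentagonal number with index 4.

22

The 4th pentagonal number is n(3n−1)/2 with n = 4.
4·(3·4 − 1)/2 = 4·11/2 = 22.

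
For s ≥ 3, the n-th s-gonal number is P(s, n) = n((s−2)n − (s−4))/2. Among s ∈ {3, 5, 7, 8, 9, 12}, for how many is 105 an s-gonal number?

2

s = 3: P(3, 14) = 105. ✓
s = 5: P(5, 8) = 92 and P(5, 9) = 117; 105 is not s-gonal.
s = 7: P(7, 6) = 81 and P(7, 7) = 112; 105 is not s-gonal.
s = 8: P(8, 6) = 96 and P(8, 7) = 133; 105 is not s-gonal.
s = 9: P(9, 5) = 75 and P(9, 6) = 111; 105 is not s-gonal.
s = 12: P(12, 5) = 105. ✓
Hits: s ∈ {3, 12} → 2.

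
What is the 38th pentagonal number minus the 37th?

Consecutive pentagonal numbers differ by 3n − 2: here 3·38 − 2 = 112.

112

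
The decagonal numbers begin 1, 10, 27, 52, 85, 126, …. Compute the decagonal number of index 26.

The 26th decagonal number is n(4n−3) with n = 26.
26·(4·26 − 3) = 26·101 = 2626.

2626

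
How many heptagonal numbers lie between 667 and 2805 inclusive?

17

The n-th heptagonal number is n(5n−3)/2.
Smallest index with value ≥ 667: n = 17 (giving 697).
Largest index with value ≤ 2805: n = 33 (giving 2673).
Indices 17 through 33: 17 terms.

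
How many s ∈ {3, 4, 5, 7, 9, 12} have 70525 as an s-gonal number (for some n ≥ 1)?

s = 3: P(3, 375) = 70500 and P(3, 376) = 70876; 70525 is not s-gonal.
s = 4: P(4, 265) = 70225 and P(4, 266) = 70756; 70525 is not s-gonal.
s = 5: P(5, 217) = 70525. ✓
s = 7: P(7, 168) = 70308 and P(7, 169) = 71149; 70525 is not s-gonal.
s = 9: P(9, 142) = 70219 and P(9, 143) = 71214; 70525 is not s-gonal.
s = 12: P(12, 119) = 70329 and P(12, 120) = 71520; 70525 is not s-gonal.
Hits: s ∈ {5} → 1.

1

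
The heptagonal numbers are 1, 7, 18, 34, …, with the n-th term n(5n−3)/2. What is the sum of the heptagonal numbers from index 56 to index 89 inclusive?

451265

Σ i(5i−3)/2 = (5Σi² − 3Σi) / 2 over i = 56..89.
Σi = 4005 − 1540 = 2465 and Σi² = 238965 − 56980 = 181985.
(5·181985 − 3·2465) / 2 = 902530/2 = 451265.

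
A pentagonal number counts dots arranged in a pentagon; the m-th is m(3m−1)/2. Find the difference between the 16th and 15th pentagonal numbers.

Consecutive pentagonal numbers differ by 3n − 2: here 3·16 − 2 = 46.

46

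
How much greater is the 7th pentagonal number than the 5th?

35

7·(3·7 − 1)/2 = 70 and 5·(3·5 − 1)/2 = 35.
Difference: 70 − 35 = 35.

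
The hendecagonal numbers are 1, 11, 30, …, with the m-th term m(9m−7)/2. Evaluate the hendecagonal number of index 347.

The 347th hendecagonal number is n(9n−7)/2 with n = 347.
347·(9·347 − 7)/2 = 347·3116/2 = 347·1558 = 540626.

540626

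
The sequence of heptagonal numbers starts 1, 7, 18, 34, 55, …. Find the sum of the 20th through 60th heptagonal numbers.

Σ i(5i−3)/2 = (5Σi² − 3Σi) / 2 over i = 20..60.
Σi = 1830 − 190 = 1640 and Σi² = 73810 − 2470 = 71340.
(5·71340 − 3·1640) / 2 = 351780/2 = 175890.

175890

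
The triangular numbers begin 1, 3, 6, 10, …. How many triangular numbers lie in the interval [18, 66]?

The n-th triangular number is n(n+1)/2.
Smallest index with value ≥ 18: n = 6 (giving 21).
Largest index with value ≤ 66: n = 11 (giving 66).
Indices 6 through 11: 6 terms.

6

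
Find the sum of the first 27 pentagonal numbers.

10206

Σ i(3i−1)/2 = (3Σi² − Σi) / 2 over i = 1..27.
Σi = 378 and Σi² = 6930.
(3·6930 − 1·378) / 2 = 20412/2 = 10206.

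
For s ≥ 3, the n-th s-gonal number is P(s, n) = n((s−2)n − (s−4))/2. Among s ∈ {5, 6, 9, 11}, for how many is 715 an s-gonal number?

s = 5: P(5, 22) = 715. ✓
s = 6: P(6, 19) = 703 and P(6, 20) = 780; 715 is not s-gonal.
s = 9: P(9, 14) = 651 and P(9, 15) = 750; 715 is not s-gonal.
s = 11: P(11, 13) = 715. ✓
Hits: s ∈ {5, 11} → 2.

2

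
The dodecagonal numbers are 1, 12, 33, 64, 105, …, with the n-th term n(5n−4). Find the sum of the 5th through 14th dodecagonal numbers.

Σ i(5i−4) = 5Σi² − 4Σi over i = 5..14.
Σi = 105 − 10 = 95 and Σi² = 1015 − 30 = 985.
5·985 − 4·95 = 4545.

4545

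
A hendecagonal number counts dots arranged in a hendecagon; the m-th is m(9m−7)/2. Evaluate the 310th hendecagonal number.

The 310th hendecagonal number is n(9n−7)/2 with n = 310.
310·(9·310 − 7)/2 = 310·2783/2 = 431365.

431365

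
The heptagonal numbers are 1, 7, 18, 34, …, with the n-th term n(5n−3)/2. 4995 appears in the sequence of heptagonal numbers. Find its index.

45

Set n(5n−3)/2 = 4995, giving 5n² − 3n − 9990 = 0.
The discriminant is 9 + 40·4995 = 199809, and √199809 = 447.
So n = (3 + 447) / 10 = 450/10 = 45.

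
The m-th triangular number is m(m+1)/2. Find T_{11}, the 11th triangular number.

The 11th triangular number is n(n+1)/2 with n = 11.
11·12/2 = 132/2 = 66.

66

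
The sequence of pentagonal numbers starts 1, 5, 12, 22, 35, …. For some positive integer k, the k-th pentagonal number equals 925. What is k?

Set n(3n−1)/2 = 925, giving 3n² − n − 1850 = 0.
So n = (1 + 149) / 6 = 150/6 = 25.

25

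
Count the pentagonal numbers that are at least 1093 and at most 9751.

The n-th pentagonal number is n(3n−1)/2.
Smallest index with value ≥ 1093: n = 28 (giving 1162).
Largest index with value ≤ 9751: n = 80 (giving 9560).
Indices 28 through 80: 53 terms.

53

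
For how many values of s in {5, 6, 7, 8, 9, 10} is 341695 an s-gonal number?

s = 5: P(5, 477) = 341055 and P(5, 478) = 342487; 341695 is not s-gonal.
s = 6: P(6, 413) = 340725 and P(6, 414) = 342378; 341695 is not s-gonal.
s = 7: P(7, 370) = 341695. ✓
s = 8: P(8, 337) = 340033 and P(8, 338) = 342056; 341695 is not s-gonal.
s = 9: P(9, 312) = 339924 and P(9, 313) = 342109; 341695 is not s-gonal.
s = 10: P(10, 292) = 340180 and P(10, 293) = 342517; 341695 is not s-gonal.
Hits: s ∈ {7} → 1.

1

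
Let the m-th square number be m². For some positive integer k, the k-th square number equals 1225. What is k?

We need n² = 1225, so n = √1225 = 35.

35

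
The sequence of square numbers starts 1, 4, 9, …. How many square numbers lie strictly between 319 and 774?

The n-th square number is n².
Smallest index with value > 319: n = 18 (giving 324).
Largest index with value < 774: n = 27 (giving 729).
Indices 18 through 27: 10 terms.

10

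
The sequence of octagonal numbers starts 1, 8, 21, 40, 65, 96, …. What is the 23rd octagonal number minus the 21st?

260

23·(3·23 − 2) = 1541 and 21·(3·21 − 2) = 1281.
Difference: 1541 − 1281 = 260.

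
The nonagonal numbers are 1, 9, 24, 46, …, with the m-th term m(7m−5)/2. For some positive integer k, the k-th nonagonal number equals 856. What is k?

Set n(7n−5)/2 = 856, giving 7n² − 5n − 1712 = 0.
The discriminant is 25 + 56·856 = 47961, and √47961 = 219.
So n = (5 + 219) / 14 = 224/14 = 16.
Check: 16·(7·16 − 5)/2 = 856. ✓

16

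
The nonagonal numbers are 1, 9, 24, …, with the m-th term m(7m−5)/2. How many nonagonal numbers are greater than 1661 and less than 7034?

The n-th nonagonal number is n(7n−5)/2.
Smallest index with value > 1661: n = 23 (giving 1794).
Largest index with value < 7034: n = 45 (giving 6975).
Indices 23 through 45: 23 terms.

23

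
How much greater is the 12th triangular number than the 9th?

12·13/2 = 78 and 9·10/2 = 45.
Difference: 78 − 45 = 33.

33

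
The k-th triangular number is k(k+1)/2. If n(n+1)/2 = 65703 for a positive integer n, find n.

Set n(n+1)/2 = 65703, giving n² + n − 131406 = 0.
The discriminant is 1 + 8·65703 = 525625, and √525625 = 725.
So n = (-1 + 725) / 2 = 724/2 = 362.

362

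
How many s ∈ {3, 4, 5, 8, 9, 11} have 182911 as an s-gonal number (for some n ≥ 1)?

s = 3: P(3, 604) = 182710 and P(3, 605) = 183315; 182911 is not s-gonal.
s = 4: P(4, 427) = 182329 and P(4, 428) = 183184; 182911 is not s-gonal.
s = 5: P(5, 349) = 182527 and P(5, 350) = 183575; 182911 is not s-gonal.
s = 8: P(8, 247) = 182533 and P(8, 248) = 184016; 182911 is not s-gonal.
s = 9: P(9, 228) = 181374 and P(9, 229) = 182971; 182911 is not s-gonal.
s = 11: P(11, 202) = 182911. ✓
Hits: s ∈ {11} → 1.

1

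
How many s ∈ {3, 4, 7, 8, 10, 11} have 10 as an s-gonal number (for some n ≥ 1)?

s = 3: P(3, 4) = 10. ✓
s = 4: P(4, 3) = 9 and P(4, 4) = 16; 10 is not s-gonal.
s = 7: P(7, 2) = 7 and P(7, 3) = 18; 10 is not s-gonal.
s = 8: P(8, 2) = 8 and P(8, 3) = 21; 10 is not s-gonal.
s = 10: P(10, 2) = 10. ✓
s = 11: P(11, 1) = 1 and P(11, 2) = 11; 10 is not s-gonal.
Hits: s ∈ {3, 10} → 2.

2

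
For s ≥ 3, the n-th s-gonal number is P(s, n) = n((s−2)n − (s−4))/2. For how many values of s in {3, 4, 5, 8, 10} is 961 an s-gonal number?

1

s = 3: P(3, 43) = 946 and P(3, 44) = 990; 961 is not s-gonal.
s = 4: P(4, 31) = 961. ✓
s = 5: P(5, 25) = 925 and P(5, 26) = 1001; 961 is not s-gonal.
s = 8: P(8, 18) = 936 and P(8, 19) = 1045; 961 is not s-gonal.
s = 10: P(10, 15) = 855 and P(10, 16) = 976; 961 is not s-gonal.
Hits: s ∈ {4} → 1.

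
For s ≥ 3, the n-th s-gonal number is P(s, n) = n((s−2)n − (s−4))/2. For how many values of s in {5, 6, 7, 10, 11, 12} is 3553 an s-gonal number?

s = 5: P(5, 48) = 3432 and P(5, 49) = 3577; 3553 is not s-gonal.
s = 6: P(6, 42) = 3486 and P(6, 43) = 3655; 3553 is not s-gonal.
s = 7: P(7, 38) = 3553. ✓
s = 10: P(10, 30) = 3510 and P(10, 31) = 3751; 3553 is not s-gonal.
s = 11: P(11, 28) = 3430 and P(11, 29) = 3683; 3553 is not s-gonal.
s = 12: P(12, 27) = 3537 and P(12, 28) = 3808; 3553 is not s-gonal.
Hits: s ∈ {7} → 1.

1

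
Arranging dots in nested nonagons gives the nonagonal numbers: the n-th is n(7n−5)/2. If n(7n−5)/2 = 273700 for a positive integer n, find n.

280

Set n(7n−5)/2 = 273700, giving 7n² − 5n − 547400 = 0.
So n = (5 + 3915) / 14 = 3920/14 = 280.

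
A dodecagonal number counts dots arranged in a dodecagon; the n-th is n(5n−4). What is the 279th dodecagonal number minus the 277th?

5552

279·(5·279 − 4) = 388089 and 277·(5·277 − 4) = 382537.
Difference: 388089 − 382537 = 5552.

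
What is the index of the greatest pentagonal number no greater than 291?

Solve n(3n−1)/2 ≤ 291 for integer n.
n = 14 gives 287 ≤ 291, while n = 15 gives 330 > 291; so the answer is index 14.

14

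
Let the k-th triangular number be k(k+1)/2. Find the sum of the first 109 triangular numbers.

221815

Σ i(i+1)/2 = (Σi² + Σi) / 2 over i = 1..109.
Σi = 5995 and Σi² = 437635.
(1·437635 + 1·5995) / 2 = 443630/2 = 221815.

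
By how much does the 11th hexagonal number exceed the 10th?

Consecutive hexagonal numbers differ by 4n − 3: here 4·11 − 3 = 41.

41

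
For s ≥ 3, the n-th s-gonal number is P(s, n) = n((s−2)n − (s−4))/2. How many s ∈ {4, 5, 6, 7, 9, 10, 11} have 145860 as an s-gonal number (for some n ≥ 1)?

1

s = 4: P(4, 381) = 145161 and P(4, 382) = 145924; 145860 is not s-gonal.
s = 5: P(5, 312) = 145860. ✓
s = 6: P(6, 270) = 145530 and P(6, 271) = 146611; 145860 is not s-gonal.
s = 7: P(7, 241) = 144841 and P(7, 242) = 146047; 145860 is not s-gonal.
s = 9: P(9, 204) = 145146 and P(9, 205) = 146575; 145860 is not s-gonal.
s = 10: P(10, 191) = 145351 and P(10, 192) = 146880; 145860 is not s-gonal.
s = 11: P(11, 180) = 145170 and P(11, 181) = 146791; 145860 is not s-gonal.
Hits: s ∈ {5} → 1.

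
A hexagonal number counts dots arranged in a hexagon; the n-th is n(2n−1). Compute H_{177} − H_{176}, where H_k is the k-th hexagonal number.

Consecutive hexagonal numbers differ by 4n − 3: here 4·177 − 3 = 705.

705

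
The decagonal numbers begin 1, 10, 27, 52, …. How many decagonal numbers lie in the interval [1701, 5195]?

16

The n-th decagonal number is n(4n−3).
Smallest index with value ≥ 1701: n = 21 (giving 1701).
Largest index with value ≤ 5195: n = 36 (giving 5076).
Indices 21 through 36: 16 terms.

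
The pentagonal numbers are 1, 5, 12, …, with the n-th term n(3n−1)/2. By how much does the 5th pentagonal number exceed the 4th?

13

Consecutive pentagonal numbers differ by 3n − 2: here 3·5 − 2 = 13.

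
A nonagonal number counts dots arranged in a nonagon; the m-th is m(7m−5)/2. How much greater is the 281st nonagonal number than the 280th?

1961

Consecutive nonagonal numbers differ by 7n − 6: here 7·281 − 6 = 1961.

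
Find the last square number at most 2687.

Solve n² ≤ 2687 for integer n.
n = 51 gives 2601 ≤ 2687, while n = 52 gives 2704 > 2687; so the answer is 2601.

2601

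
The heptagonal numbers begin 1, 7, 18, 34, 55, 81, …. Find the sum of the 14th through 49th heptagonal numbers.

97314

Σ i(5i−3)/2 = (5Σi² − 3Σi) / 2 over i = 14..49.
Σi = 1225 − 91 = 1134 and Σi² = 40425 − 819 = 39606.
(5·39606 − 3·1134) / 2 = 194628/2 = 97314.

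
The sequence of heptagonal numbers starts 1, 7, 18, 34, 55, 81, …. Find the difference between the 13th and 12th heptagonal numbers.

Consecutive heptagonal numbers differ by 5n − 4: here 5·13 − 4 = 61.

61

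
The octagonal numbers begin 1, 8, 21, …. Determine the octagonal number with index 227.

227·(3·227 − 2) = 227·679 = 154133.

154133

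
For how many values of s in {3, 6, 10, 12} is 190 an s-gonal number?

s = 3: P(3, 19) = 190. ✓
s = 6: P(6, 10) = 190. ✓
s = 10: P(10, 7) = 175 and P(10, 8) = 232; 190 is not s-gonal.
s = 12: P(12, 6) = 156 and P(12, 7) = 217; 190 is not s-gonal.
Hits: s ∈ {3, 6} → 2.

2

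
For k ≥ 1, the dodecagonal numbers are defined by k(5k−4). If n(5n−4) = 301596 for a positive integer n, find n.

246

Set n(5n−4) = 301596, giving 5n² − 4n − 301596 = 0.
The discriminant is 16 + 20·301596 = 6031936, and √6031936 = 2456.
So n = (4 + 2456) / 10 = 2460/10 = 246.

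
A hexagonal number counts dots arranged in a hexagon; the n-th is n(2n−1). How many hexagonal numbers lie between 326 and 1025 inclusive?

9

The n-th hexagonal number is n(2n−1).
Smallest index with value ≥ 326: n = 14 (giving 378).
Largest index with value ≤ 1025: n = 22 (giving 946).
Indices 14 through 22: 9 terms.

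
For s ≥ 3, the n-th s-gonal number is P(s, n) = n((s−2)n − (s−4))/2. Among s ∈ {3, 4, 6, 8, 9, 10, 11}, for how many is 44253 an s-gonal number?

2

s = 3: P(3, 297) = 44253. ✓
s = 4: P(4, 210) = 44100 and P(4, 211) = 44521; 44253 is not s-gonal.
s = 6: P(6, 149) = 44253. ✓
s = 8: P(8, 121) = 43681 and P(8, 122) = 44408; 44253 is not s-gonal.
s = 9: P(9, 112) = 43624 and P(9, 113) = 44409; 44253 is not s-gonal.
s = 10: P(10, 105) = 43785 and P(10, 106) = 44626; 44253 is not s-gonal.
s = 11: P(11, 99) = 43758 and P(11, 100) = 44650; 44253 is not s-gonal.
Hits: s ∈ {3, 6} → 2.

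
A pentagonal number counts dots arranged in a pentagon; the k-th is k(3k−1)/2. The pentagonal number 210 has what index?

Set n(3n−1)/2 = 210, giving 3n² − n − 420 = 0.
So n = (1 + 71) / 6 = 72/6 = 12.

12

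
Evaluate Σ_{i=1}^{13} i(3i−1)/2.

Σ i(3i−1)/2 = (3Σi² − Σi) / 2 over i = 1..13.
Σi = 91 and Σi² = 819.
(3·819 − 1·91) / 2 = 2366/2 = 1183.

1183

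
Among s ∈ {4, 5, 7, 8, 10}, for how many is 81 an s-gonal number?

2

s = 4: P(4, 9) = 81. ✓
s = 5: P(5, 7) = 70 and P(5, 8) = 92; 81 is not s-gonal.
s = 7: P(7, 6) = 81. ✓
s = 8: P(8, 5) = 65 and P(8, 6) = 96; 81 is not s-gonal.
s = 10: P(10, 4) = 52 and P(10, 5) = 85; 81 is not s-gonal.
Hits: s ∈ {4, 7} → 2.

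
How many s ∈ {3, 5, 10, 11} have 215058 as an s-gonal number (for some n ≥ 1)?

s = 3: P(3, 655) = 214840 and P(3, 656) = 215496; 215058 is not s-gonal.
s = 5: P(5, 378) = 214137 and P(5, 379) = 215272; 215058 is not s-gonal.
s = 10: P(10, 232) = 214600 and P(10, 233) = 216457; 215058 is not s-gonal.
s = 11: P(11, 219) = 215058. ✓
Hits: s ∈ {11} → 1.

1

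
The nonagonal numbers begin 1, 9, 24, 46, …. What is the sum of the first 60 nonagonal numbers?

Σ i(7i−5)/2 = (7Σi² − 5Σi) / 2 over i = 1..60.
Σi = 1830 and Σi² = 73810.
(7·73810 − 5·1830) / 2 = 507520/2 = 253760.

253760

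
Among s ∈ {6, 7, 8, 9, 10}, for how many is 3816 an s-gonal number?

1

s = 6: P(6, 43) = 3655 and P(6, 44) = 3828; 3816 is not s-gonal.
s = 7: P(7, 39) = 3744 and P(7, 40) = 3940; 3816 is not s-gonal.
s = 8: P(8, 36) = 3816. ✓
s = 9: P(9, 33) = 3729 and P(9, 34) = 3961; 3816 is not s-gonal.
s = 10: P(10, 31) = 3751 and P(10, 32) = 4000; 3816 is not s-gonal.
Hits: s ∈ {8} → 1.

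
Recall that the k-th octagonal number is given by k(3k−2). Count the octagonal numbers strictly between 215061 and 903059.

The n-th octagonal number is n(3n−2).
Smallest index with value > 215061: n = 269 (giving 216545).
Largest index with value < 903059: n = 548 (giving 899816).
Indices 269 through 548: 280 terms.

280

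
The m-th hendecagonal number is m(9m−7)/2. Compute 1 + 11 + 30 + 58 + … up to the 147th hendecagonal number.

Σ i(9i−7)/2 = (9Σi² − 7Σi) / 2 over i = 1..147.
Σi = 10878 and Σi² = 1069670.
(9·1069670 − 7·10878) / 2 = 9550884/2 = 4775442.

4775442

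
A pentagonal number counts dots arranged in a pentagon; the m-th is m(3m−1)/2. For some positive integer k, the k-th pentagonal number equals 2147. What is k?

Set n(3n−1)/2 = 2147, giving 3n² − n − 4294 = 0.
The discriminant is 1 + 24·2147 = 51529, and √51529 = 227.
So n = (1 + 227) / 6 = 228/6 = 38.
Check: 38·(3·38 − 1)/2 = 2147. ✓

38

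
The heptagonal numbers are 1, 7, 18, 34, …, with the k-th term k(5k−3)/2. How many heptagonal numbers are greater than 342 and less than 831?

6

The n-th heptagonal number is n(5n−3)/2.
Smallest index with value > 342: n = 13 (giving 403).
Largest index with value < 831: n = 18 (giving 783).
Indices 13 through 18: 6 terms.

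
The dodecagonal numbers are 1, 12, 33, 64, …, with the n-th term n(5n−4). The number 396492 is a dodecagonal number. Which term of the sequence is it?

282

Set n(5n−4) = 396492, giving 5n² − 4n − 396492 = 0.
So n = (4 + 2816) / 10 = 2820/10 = 282.
Check: 282·(5·282 − 4) = 396492. ✓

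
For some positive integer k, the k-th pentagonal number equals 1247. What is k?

29

Set n(3n−1)/2 = 1247, giving 3n² − n − 2494 = 0.
The discriminant is 1 + 24·1247 = 29929, and √29929 = 173.
So n = (1 + 173) / 6 = 174/6 = 29.
Check: 29·(3·29 − 1)/2 = 1247. ✓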